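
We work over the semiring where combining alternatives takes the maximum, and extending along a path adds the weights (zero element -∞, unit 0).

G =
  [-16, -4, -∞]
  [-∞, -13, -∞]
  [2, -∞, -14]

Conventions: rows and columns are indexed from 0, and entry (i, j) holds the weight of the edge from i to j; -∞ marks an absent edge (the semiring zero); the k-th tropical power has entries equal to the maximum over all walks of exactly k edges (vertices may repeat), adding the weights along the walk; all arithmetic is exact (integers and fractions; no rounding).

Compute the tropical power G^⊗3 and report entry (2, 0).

G^⊗2:
  [-32, -17, -∞]
  [-∞, -26, -∞]
  [-12, -2, -28]
G^⊗3:
  [-48, -30, -∞]
  [-∞, -39, -∞]
  [-26, -15, -42]
Key observation: the optimum is the walk 2->2->2->0, with weight (-14) + (-14) + 2 = -26.
Optimal value attained by: walk 2->2->2->0.
Answer: (G^⊗3)[2][0] = -26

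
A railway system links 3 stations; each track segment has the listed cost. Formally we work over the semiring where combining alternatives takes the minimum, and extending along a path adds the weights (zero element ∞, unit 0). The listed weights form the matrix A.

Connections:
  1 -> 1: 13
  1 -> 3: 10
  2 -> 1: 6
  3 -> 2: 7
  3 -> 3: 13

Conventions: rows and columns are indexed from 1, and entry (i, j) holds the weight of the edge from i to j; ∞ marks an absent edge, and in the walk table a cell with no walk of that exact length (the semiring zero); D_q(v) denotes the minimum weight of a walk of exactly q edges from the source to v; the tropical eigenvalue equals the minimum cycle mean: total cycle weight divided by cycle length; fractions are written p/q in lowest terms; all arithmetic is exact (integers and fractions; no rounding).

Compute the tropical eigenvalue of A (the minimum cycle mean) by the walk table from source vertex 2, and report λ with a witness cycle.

q=0: [∞, 0, ∞]
q=1: [6, ∞, ∞]
q=2: [19, ∞, 16]
q=3: [32, 23, 29]
Optimal cycle mean attained by: cycle 1->3->2->1, total 10 + 7 + 6, length 3.
Answer: λ = 23/3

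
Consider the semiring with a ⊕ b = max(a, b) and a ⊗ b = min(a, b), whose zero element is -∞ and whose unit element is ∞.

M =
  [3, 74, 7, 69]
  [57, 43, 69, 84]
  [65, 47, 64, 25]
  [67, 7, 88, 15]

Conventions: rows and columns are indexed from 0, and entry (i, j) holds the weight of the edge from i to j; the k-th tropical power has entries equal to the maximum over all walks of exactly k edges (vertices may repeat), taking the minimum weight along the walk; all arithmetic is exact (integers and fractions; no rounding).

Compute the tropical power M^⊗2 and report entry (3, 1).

M^⊗2:
  [67, 43, 69, 74]
  [67, 57, 84, 57]
  [64, 65, 64, 65]
  [65, 67, 64, 67]
Key observation: the optimum is the walk 3->0->1, with weight 67 min 74 = 67.
Optimal value attained by: walk 3->0->1.
Answer: (M^⊗2)[3][1] = 67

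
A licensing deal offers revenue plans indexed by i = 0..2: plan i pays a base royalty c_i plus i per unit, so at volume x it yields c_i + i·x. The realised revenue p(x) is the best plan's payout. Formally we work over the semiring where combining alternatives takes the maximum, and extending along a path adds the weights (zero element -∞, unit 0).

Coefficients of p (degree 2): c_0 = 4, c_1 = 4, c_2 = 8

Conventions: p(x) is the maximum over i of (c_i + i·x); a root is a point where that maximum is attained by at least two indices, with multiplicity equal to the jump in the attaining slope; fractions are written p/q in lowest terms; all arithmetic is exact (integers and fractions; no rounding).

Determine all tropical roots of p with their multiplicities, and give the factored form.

hull edge (i=0, c=4) to (i=2, c=8): slope 2, span 2
Factored form: p(x) = 8 ⊗ (x ⊕ (-2)) ⊗ (x ⊕ (-2))
Answer: roots = -2 (mult 2)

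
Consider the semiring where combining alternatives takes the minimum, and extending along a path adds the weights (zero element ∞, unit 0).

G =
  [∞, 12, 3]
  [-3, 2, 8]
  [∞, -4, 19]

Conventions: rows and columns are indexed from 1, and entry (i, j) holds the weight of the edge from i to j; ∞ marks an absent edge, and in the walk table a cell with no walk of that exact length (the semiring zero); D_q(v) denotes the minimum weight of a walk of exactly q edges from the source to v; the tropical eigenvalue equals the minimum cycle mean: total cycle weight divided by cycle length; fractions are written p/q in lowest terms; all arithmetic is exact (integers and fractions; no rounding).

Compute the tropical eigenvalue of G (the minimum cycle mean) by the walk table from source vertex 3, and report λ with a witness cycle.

q=0: [∞, ∞, 0]
q=1: [∞, -4, 19]
q=2: [-7, -2, 4]
q=3: [-5, 0, -4]
Optimal cycle mean attained by: cycle 1->3->2->1, total 3 + (-4) + (-3), length 3.
Answer: λ = -4/3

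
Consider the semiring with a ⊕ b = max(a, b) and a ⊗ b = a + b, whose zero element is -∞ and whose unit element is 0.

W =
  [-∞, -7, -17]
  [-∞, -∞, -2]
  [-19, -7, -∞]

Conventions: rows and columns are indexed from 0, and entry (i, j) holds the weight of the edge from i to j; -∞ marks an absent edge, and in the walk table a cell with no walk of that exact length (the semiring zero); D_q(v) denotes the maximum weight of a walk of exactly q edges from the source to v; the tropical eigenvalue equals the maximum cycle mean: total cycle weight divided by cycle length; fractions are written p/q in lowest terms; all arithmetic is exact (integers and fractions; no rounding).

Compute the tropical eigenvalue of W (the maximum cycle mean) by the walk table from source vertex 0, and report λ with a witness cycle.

q=0: [0, -∞, -∞]
q=1: [-∞, -7, -17]
q=2: [-36, -24, -9]
q=3: [-28, -16, -26]
Optimal cycle mean attained by: cycle 1->2->1, total (-2) + (-7), length 2.
Answer: λ = -9/2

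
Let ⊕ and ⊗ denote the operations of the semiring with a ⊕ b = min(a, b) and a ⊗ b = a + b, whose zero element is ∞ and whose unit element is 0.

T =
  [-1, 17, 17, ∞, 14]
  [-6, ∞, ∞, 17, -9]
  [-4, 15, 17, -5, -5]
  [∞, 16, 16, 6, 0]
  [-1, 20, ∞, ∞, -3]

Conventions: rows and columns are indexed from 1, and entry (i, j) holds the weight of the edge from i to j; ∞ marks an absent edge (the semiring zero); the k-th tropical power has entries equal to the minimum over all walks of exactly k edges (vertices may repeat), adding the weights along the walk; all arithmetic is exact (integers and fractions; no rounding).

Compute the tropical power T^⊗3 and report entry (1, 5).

T^⊗2:
  [-2, 16, 16, 12, 8]
  [-10, 11, 11, 23, -12]
  [-6, 11, 11, 1, -8]
  [-1, 20, 22, 11, -3]
  [-4, 16, 16, 37, -6]
T^⊗3:
  [-3, 15, 15, 11, 5]
  [-13, 7, 7, 6, -15]
  [-9, 11, 11, 6, -11]
  [-4, 16, 16, 17, -6]
  [-7, 13, 13, 11, -9]
Key observation: the optimum is the walk 1->2->5->5, with weight 17 + (-9) + (-3) = 5.
Optimal value attained by: walk 1->2->5->5.
Answer: (T^⊗3)[1][5] = 5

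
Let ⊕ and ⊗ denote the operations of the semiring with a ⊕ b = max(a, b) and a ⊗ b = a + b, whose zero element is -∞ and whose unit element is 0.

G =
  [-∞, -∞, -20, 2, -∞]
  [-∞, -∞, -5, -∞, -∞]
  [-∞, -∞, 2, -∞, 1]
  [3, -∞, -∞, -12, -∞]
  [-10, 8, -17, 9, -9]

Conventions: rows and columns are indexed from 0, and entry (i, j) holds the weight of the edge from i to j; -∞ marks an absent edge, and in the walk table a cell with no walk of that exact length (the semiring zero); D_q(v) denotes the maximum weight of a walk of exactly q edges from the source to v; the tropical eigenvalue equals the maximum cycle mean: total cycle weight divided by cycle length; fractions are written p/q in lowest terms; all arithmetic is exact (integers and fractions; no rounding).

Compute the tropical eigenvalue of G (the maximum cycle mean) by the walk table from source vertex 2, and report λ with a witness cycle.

q=0: [-∞, -∞, 0, -∞, -∞]
q=1: [-∞, -∞, 2, -∞, 1]
q=2: [-9, 9, 4, 10, 3]
q=3: [13, 11, 6, 12, 5]
q=4: [15, 13, 8, 15, 7]
q=5: [18, 15, 10, 17, 9]
Optimal cycle mean attained by: cycle 0->3->0, total 2 + 3, length 2.
Answer: λ = 5/2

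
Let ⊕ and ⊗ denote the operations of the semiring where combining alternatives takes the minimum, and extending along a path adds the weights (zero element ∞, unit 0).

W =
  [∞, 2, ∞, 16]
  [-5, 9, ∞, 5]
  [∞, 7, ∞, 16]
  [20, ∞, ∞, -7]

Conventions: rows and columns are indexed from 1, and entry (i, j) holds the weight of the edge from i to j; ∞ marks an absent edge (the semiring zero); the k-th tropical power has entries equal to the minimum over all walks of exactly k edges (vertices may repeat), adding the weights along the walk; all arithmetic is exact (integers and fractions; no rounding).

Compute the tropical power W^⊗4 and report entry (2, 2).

W^⊗2:
  [-3, 11, ∞, 7]
  [4, -3, ∞, -2]
  [2, 16, ∞, 9]
  [13, 22, ∞, -14]
W^⊗3:
  [6, -1, ∞, 0]
  [-8, 6, ∞, -9]
  [11, 4, ∞, 2]
  [6, 15, ∞, -21]
W^⊗4:
  [-6, 8, ∞, -7]
  [1, -6, ∞, -16]
  [-1, 13, ∞, -5]
  [-1, 8, ∞, -28]
Key observation: the optimum is the walk 2->1->2->1->2, with weight (-5) + 2 + (-5) + 2 = -6.
Optimal value attained by: walk 2->1->2->1->2.
Answer: (W^⊗4)[2][2] = -6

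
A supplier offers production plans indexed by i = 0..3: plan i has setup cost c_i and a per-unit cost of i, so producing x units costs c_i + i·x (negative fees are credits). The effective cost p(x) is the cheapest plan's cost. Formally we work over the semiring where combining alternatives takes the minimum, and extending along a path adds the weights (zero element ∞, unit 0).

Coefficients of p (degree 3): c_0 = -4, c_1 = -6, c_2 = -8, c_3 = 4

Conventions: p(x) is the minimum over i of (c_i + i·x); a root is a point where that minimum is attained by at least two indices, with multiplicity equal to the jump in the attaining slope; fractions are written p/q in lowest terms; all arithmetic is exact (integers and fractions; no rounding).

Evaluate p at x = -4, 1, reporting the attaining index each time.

p(-4) = min(-4+0·(-4)=-4, -6+1·(-4)=-10, -8+2·(-4)=-16, 4+3·(-4)=-8) = -16 (attained by i=2)
p(1) = min(-4+0·1=-4, -6+1·1=-5, -8+2·1=-6, 4+3·1=7) = -6 (attained by i=2)
Answer: p(-4) = -16; p(1) = -6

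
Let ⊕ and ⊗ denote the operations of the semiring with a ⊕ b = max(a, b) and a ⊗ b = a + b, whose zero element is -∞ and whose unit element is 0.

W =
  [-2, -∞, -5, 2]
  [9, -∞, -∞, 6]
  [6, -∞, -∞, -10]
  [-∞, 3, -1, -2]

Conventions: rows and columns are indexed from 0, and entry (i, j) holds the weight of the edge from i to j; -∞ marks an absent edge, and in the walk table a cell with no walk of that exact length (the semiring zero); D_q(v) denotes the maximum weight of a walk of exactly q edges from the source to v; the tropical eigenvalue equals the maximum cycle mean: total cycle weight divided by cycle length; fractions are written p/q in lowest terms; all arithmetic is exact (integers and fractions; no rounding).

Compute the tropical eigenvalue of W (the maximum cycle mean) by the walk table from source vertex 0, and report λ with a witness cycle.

q=0: [0, -∞, -∞, -∞]
q=1: [-2, -∞, -5, 2]
q=2: [1, 5, 1, 0]
q=3: [14, 3, -1, 11]
q=4: [12, 14, 10, 16]
Optimal cycle mean attained by: cycle 0->3->1->0, total 2 + 3 + 9, length 3.
Answer: λ = 14/3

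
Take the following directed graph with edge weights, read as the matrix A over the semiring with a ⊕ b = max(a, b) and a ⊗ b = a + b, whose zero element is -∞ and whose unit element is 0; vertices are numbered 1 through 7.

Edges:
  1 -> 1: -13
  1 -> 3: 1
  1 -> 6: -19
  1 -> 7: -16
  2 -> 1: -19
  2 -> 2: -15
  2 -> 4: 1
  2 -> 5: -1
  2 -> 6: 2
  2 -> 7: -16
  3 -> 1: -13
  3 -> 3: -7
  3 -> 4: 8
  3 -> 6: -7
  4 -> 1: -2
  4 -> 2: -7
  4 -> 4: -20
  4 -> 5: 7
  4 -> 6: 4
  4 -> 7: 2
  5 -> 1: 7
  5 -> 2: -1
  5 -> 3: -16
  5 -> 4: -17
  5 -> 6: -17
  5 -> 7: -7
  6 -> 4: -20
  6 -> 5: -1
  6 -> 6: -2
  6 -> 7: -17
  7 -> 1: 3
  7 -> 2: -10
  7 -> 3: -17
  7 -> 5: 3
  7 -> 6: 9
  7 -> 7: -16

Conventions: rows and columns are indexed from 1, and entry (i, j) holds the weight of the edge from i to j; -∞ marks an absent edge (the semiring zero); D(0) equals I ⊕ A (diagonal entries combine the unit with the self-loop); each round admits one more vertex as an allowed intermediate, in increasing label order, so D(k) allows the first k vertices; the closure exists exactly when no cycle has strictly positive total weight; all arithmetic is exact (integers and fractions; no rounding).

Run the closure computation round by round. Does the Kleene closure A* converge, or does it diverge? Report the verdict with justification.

D(0):
  [0, -∞, 1, -∞, -∞, -19, -16]
  [-19, 0, -∞, 1, -1, 2, -16]
  [-13, -∞, 0, 8, -∞, -7, -∞]
  [-2, -7, -∞, 0, 7, 4, 2]
  [7, -1, -16, -17, 0, -17, -7]
  [-∞, -∞, -∞, -20, -1, 0, -17]
  [3, -10, -17, -∞, 3, 9, 0]
D(1):
  [0, -∞, 1, -∞, -∞, -19, -16]
  [-19, 0, -18, 1, -1, 2, -16]
  [-13, -∞, 0, 8, -∞, -7, -29]
  [-2, -7, -1, 0, 7, 4, 2]
  [7, -1, 8, -17, 0, -12, -7]
  [-∞, -∞, -∞, -20, -1, 0, -17]
  [3, -10, 4, -∞, 3, 9, 0]
D(2):
  [0, -∞, 1, -∞, -∞, -19, -16]
  [-19, 0, -18, 1, -1, 2, -16]
  [-13, -∞, 0, 8, -∞, -7, -29]
  [-2, -7, -1, 0, 7, 4, 2]
  [7, -1, 8, 0, 0, 1, -7]
  [-∞, -∞, -∞, -20, -1, 0, -17]
  [3, -10, 4, -9, 3, 9, 0]
Detection: at round 3, diagonal entry (4, 4) turns strictly positive.
Key observation: the cycle 4->1->3->4 has total weight (-2) + 1 + 8, which is strictly positive.
Answer: DIVERGES — positive cycle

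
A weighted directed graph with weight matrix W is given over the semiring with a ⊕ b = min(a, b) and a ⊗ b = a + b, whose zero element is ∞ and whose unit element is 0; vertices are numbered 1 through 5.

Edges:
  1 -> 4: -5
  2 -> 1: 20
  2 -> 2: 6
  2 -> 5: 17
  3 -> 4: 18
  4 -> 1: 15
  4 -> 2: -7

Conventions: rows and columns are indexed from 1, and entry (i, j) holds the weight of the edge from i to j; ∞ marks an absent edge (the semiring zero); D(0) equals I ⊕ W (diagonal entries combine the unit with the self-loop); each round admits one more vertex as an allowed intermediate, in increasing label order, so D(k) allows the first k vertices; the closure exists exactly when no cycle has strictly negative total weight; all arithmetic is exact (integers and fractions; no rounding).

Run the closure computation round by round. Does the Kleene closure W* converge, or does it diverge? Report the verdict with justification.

D(0):
  [0, ∞, ∞, -5, ∞]
  [20, 0, ∞, ∞, 17]
  [∞, ∞, 0, 18, ∞]
  [15, -7, ∞, 0, ∞]
  [∞, ∞, ∞, ∞, 0]
D(1):
  [0, ∞, ∞, -5, ∞]
  [20, 0, ∞, 15, 17]
  [∞, ∞, 0, 18, ∞]
  [15, -7, ∞, 0, ∞]
  [∞, ∞, ∞, ∞, 0]
D(2):
  [0, ∞, ∞, -5, ∞]
  [20, 0, ∞, 15, 17]
  [∞, ∞, 0, 18, ∞]
  [13, -7, ∞, 0, 10]
  [∞, ∞, ∞, ∞, 0]
D(3):
  [0, ∞, ∞, -5, ∞]
  [20, 0, ∞, 15, 17]
  [∞, ∞, 0, 18, ∞]
  [13, -7, ∞, 0, 10]
  [∞, ∞, ∞, ∞, 0]
D(4):
  [0, -12, ∞, -5, 5]
  [20, 0, ∞, 15, 17]
  [31, 11, 0, 18, 28]
  [13, -7, ∞, 0, 10]
  [∞, ∞, ∞, ∞, 0]
D(5):
  [0, -12, ∞, -5, 5]
  [20, 0, ∞, 15, 17]
  [31, 11, 0, 18, 28]
  [13, -7, ∞, 0, 10]
  [∞, ∞, ∞, ∞, 0]
Key observation: every diagonal entry stays at the unit through all rounds, so no improving cycle exists.
Answer: CONVERGES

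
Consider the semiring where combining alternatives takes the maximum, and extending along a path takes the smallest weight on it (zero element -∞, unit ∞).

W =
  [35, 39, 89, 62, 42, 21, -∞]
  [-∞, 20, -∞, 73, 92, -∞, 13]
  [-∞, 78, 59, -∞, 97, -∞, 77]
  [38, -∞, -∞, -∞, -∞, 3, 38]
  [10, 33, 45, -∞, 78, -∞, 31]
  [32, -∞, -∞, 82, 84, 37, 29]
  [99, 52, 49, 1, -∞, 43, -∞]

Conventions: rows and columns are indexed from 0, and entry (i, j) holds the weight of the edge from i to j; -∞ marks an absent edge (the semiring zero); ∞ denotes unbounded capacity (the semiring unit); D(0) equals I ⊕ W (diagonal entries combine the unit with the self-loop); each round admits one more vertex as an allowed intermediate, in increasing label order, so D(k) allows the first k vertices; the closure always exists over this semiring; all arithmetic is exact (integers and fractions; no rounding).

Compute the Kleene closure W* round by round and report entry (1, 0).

D(0):
  [∞, 39, 89, 62, 42, 21, -∞]
  [-∞, ∞, -∞, 73, 92, -∞, 13]
  [-∞, 78, ∞, -∞, 97, -∞, 77]
  [38, -∞, -∞, ∞, -∞, 3, 38]
  [10, 33, 45, -∞, ∞, -∞, 31]
  [32, -∞, -∞, 82, 84, ∞, 29]
  [99, 52, 49, 1, -∞, 43, ∞]
D(1):
  [∞, 39, 89, 62, 42, 21, -∞]
  [-∞, ∞, -∞, 73, 92, -∞, 13]
  [-∞, 78, ∞, -∞, 97, -∞, 77]
  [38, 38, 38, ∞, 38, 21, 38]
  [10, 33, 45, 10, ∞, 10, 31]
  [32, 32, 32, 82, 84, ∞, 29]
  [99, 52, 89, 62, 42, 43, ∞]
D(2):
  [∞, 39, 89, 62, 42, 21, 13]
  [-∞, ∞, -∞, 73, 92, -∞, 13]
  [-∞, 78, ∞, 73, 97, -∞, 77]
  [38, 38, 38, ∞, 38, 21, 38]
  [10, 33, 45, 33, ∞, 10, 31]
  [32, 32, 32, 82, 84, ∞, 29]
  [99, 52, 89, 62, 52, 43, ∞]
D(3):
  [∞, 78, 89, 73, 89, 21, 77]
  [-∞, ∞, -∞, 73, 92, -∞, 13]
  [-∞, 78, ∞, 73, 97, -∞, 77]
  [38, 38, 38, ∞, 38, 21, 38]
  [10, 45, 45, 45, ∞, 10, 45]
  [32, 32, 32, 82, 84, ∞, 32]
  [99, 78, 89, 73, 89, 43, ∞]
D(4):
  [∞, 78, 89, 73, 89, 21, 77]
  [38, ∞, 38, 73, 92, 21, 38]
  [38, 78, ∞, 73, 97, 21, 77]
  [38, 38, 38, ∞, 38, 21, 38]
  [38, 45, 45, 45, ∞, 21, 45]
  [38, 38, 38, 82, 84, ∞, 38]
  [99, 78, 89, 73, 89, 43, ∞]
D(5):
  [∞, 78, 89, 73, 89, 21, 77]
  [38, ∞, 45, 73, 92, 21, 45]
  [38, 78, ∞, 73, 97, 21, 77]
  [38, 38, 38, ∞, 38, 21, 38]
  [38, 45, 45, 45, ∞, 21, 45]
  [38, 45, 45, 82, 84, ∞, 45]
  [99, 78, 89, 73, 89, 43, ∞]
D(6):
  [∞, 78, 89, 73, 89, 21, 77]
  [38, ∞, 45, 73, 92, 21, 45]
  [38, 78, ∞, 73, 97, 21, 77]
  [38, 38, 38, ∞, 38, 21, 38]
  [38, 45, 45, 45, ∞, 21, 45]
  [38, 45, 45, 82, 84, ∞, 45]
  [99, 78, 89, 73, 89, 43, ∞]
D(7):
  [∞, 78, 89, 73, 89, 43, 77]
  [45, ∞, 45, 73, 92, 43, 45]
  [77, 78, ∞, 73, 97, 43, 77]
  [38, 38, 38, ∞, 38, 38, 38]
  [45, 45, 45, 45, ∞, 43, 45]
  [45, 45, 45, 82, 84, ∞, 45]
  [99, 78, 89, 73, 89, 43, ∞]
Answer: W*[1][0] = 45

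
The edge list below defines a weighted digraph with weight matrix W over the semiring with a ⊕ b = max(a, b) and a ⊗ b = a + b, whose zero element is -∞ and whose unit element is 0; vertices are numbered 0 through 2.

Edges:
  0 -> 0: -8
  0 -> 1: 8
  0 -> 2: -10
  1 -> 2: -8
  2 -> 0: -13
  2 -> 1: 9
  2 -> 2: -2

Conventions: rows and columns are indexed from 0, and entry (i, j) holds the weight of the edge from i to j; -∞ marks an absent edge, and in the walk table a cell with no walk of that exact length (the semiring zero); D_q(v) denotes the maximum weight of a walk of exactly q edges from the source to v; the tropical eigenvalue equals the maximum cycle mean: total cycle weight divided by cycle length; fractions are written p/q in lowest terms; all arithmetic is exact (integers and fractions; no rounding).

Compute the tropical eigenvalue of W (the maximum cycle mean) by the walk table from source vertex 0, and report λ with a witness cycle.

q=0: [0, -∞, -∞]
q=1: [-8, 8, -10]
q=2: [-16, 0, 0]
q=3: [-13, 9, -2]
Optimal cycle mean attained by: cycle 1->2->1, total (-8) + 9, length 2.
Answer: λ = 1/2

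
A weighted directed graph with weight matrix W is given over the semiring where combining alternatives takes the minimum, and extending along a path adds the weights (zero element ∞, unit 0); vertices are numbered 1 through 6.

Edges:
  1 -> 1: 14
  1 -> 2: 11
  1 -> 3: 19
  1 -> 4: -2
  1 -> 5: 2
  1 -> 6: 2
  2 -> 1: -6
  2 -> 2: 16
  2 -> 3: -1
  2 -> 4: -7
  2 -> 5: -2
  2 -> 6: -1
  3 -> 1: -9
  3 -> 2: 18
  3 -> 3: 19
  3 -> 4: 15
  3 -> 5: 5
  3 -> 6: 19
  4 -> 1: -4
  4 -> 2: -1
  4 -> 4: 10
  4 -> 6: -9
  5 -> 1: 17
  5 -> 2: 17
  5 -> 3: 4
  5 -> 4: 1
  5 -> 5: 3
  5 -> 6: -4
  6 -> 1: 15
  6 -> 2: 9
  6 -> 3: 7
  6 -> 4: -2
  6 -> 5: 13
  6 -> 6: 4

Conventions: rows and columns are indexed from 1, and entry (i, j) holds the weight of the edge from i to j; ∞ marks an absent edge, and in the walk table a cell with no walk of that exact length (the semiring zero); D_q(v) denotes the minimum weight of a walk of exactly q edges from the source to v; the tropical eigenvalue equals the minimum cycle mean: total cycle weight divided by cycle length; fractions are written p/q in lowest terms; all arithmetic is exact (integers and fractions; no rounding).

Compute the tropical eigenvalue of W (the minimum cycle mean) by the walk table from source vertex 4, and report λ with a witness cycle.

q=0: [∞, ∞, ∞, 0, ∞, ∞]
q=1: [-4, -1, ∞, 10, ∞, -9]
q=2: [-7, 0, -2, -11, -3, -5]
q=3: [-15, -12, -1, -9, -5, -20]
q=4: [-18, -11, -13, -22, -14, -18]
q=5: [-26, -23, -12, -20, -16, -31]
q=6: [-29, -22, -24, -33, -25, -29]
Optimal cycle mean attained by: cycle 4->6->4, total (-9) + (-2), length 2.
Answer: λ = -11/2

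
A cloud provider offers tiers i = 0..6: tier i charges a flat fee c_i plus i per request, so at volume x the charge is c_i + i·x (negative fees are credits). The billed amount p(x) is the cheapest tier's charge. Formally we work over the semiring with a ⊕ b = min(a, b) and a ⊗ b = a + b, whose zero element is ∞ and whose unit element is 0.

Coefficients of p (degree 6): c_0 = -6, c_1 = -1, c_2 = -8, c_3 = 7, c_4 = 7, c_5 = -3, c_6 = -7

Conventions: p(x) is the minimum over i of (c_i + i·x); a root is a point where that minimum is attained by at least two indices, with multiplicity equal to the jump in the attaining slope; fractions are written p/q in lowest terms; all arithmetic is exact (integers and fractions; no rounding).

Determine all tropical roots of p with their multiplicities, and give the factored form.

hull edge (i=0, c=-6) to (i=2, c=-8): slope -1, span 2
hull edge (i=2, c=-8) to (i=6, c=-7): slope 1/4, span 4
Factored form: p(x) = -7 ⊗ (x ⊕ (-1/4)) ⊗ (x ⊕ (-1/4)) ⊗ (x ⊕ (-1/4)) ⊗ (x ⊕ (-1/4)) ⊗ (x ⊕ 1) ⊗ (x ⊕ 1)
Answer: roots = -1/4 (mult 4), 1 (mult 2)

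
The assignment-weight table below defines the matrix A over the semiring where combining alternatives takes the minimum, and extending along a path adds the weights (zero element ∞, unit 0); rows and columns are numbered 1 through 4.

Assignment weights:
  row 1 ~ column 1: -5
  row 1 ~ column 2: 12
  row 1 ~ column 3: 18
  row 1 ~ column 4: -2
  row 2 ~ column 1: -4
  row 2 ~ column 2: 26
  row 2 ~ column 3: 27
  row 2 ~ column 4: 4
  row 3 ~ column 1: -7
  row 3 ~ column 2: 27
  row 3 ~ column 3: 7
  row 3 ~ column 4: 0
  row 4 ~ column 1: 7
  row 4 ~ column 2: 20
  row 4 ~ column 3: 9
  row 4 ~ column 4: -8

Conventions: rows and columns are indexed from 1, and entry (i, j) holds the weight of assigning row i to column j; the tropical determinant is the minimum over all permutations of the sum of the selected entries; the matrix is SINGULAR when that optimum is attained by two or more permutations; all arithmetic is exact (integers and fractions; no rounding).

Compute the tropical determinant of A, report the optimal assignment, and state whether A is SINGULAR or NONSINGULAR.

σ = (1, 2, 3, 4): (-5) + 26 + 7 + (-8) = 20
σ = (1, 2, 4, 3): (-5) + 26 + 0 + 9 = 30
σ = (1, 3, 2, 4): (-5) + 27 + 27 + (-8) = 41
σ = (1, 3, 4, 2): (-5) + 27 + 0 + 20 = 42
σ = (1, 4, 2, 3): (-5) + 4 + 27 + 9 = 35
σ = (1, 4, 3, 2): (-5) + 4 + 7 + 20 = 26
σ = (2, 1, 3, 4): 12 + (-4) + 7 + (-8) = 7
σ = (2, 1, 4, 3): 12 + (-4) + 0 + 9 = 17
σ = (2, 3, 1, 4): 12 + 27 + (-7) + (-8) = 24
σ = (2, 3, 4, 1): 12 + 27 + 0 + 7 = 46
σ = (2, 4, 1, 3): 12 + 4 + (-7) + 9 = 18
σ = (2, 4, 3, 1): 12 + 4 + 7 + 7 = 30
σ = (3, 1, 2, 4): 18 + (-4) + 27 + (-8) = 33
σ = (3, 1, 4, 2): 18 + (-4) + 0 + 20 = 34
σ = (3, 2, 1, 4): 18 + 26 + (-7) + (-8) = 29
σ = (3, 2, 4, 1): 18 + 26 + 0 + 7 = 51
σ = (3, 4, 1, 2): 18 + 4 + (-7) + 20 = 35
σ = (3, 4, 2, 1): 18 + 4 + 27 + 7 = 56
σ = (4, 1, 2, 3): (-2) + (-4) + 27 + 9 = 30
σ = (4, 1, 3, 2): (-2) + (-4) + 7 + 20 = 21
σ = (4, 2, 1, 3): (-2) + 26 + (-7) + 9 = 26
σ = (4, 2, 3, 1): (-2) + 26 + 7 + 7 = 38
σ = (4, 3, 1, 2): (-2) + 27 + (-7) + 20 = 38
σ = (4, 3, 2, 1): (-2) + 27 + 27 + 7 = 59
Optimal value attained by: σ = (2, 1, 3, 4).
Answer: det⊕(A) = 7; verdict: NONSINGULAR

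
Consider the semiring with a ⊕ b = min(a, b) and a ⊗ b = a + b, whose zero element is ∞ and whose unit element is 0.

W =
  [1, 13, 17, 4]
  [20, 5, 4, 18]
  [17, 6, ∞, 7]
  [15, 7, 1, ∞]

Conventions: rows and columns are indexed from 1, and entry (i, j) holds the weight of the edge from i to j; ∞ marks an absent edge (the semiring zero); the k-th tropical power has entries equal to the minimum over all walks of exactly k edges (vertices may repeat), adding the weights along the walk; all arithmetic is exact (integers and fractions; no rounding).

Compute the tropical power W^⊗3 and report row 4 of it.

W^⊗2:
  [2, 11, 5, 5]
  [21, 10, 9, 11]
  [18, 11, 8, 21]
  [16, 7, 11, 8]
W^⊗3:
  [3, 11, 6, 6]
  [22, 15, 12, 16]
  [19, 14, 15, 15]
  [17, 12, 9, 18]
Answer: row 4 of W^⊗3 = [17, 12, 9, 18]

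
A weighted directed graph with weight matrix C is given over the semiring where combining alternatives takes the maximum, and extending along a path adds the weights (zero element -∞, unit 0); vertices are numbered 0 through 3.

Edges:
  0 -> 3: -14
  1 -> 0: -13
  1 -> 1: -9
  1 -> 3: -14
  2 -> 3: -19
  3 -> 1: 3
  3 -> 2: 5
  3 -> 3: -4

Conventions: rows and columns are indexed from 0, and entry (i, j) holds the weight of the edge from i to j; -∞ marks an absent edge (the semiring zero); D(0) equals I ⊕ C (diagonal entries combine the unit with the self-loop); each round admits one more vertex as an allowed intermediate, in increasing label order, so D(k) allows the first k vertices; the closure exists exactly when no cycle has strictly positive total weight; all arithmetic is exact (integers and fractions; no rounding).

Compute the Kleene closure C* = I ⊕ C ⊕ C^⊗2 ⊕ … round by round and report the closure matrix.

D(0):
  [0, -∞, -∞, -14]
  [-13, 0, -∞, -14]
  [-∞, -∞, 0, -19]
  [-∞, 3, 5, 0]
D(1):
  [0, -∞, -∞, -14]
  [-13, 0, -∞, -14]
  [-∞, -∞, 0, -19]
  [-∞, 3, 5, 0]
D(2):
  [0, -∞, -∞, -14]
  [-13, 0, -∞, -14]
  [-∞, -∞, 0, -19]
  [-10, 3, 5, 0]
D(3):
  [0, -∞, -∞, -14]
  [-13, 0, -∞, -14]
  [-∞, -∞, 0, -19]
  [-10, 3, 5, 0]
D(4):
  [0, -11, -9, -14]
  [-13, 0, -9, -14]
  [-29, -16, 0, -19]
  [-10, 3, 5, 0]
Answer: C* = [[0, -11, -9, -14], [-13, 0, -9, -14], [-29, -16, 0, -19], [-10, 3, 5, 0]]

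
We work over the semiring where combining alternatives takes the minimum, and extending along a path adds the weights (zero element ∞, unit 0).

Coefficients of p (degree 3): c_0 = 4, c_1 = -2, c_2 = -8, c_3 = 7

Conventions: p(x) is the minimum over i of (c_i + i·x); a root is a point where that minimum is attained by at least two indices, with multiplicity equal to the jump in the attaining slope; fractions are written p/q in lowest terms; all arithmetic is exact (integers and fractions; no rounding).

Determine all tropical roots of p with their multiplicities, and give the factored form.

hull edge (i=0, c=4) to (i=2, c=-8): slope -6, span 2
hull edge (i=2, c=-8) to (i=3, c=7): slope 15, span 1
Factored form: p(x) = 7 ⊗ (x ⊕ (-15)) ⊗ (x ⊕ 6) ⊗ (x ⊕ 6)
Answer: roots = -15 (mult 1), 6 (mult 2)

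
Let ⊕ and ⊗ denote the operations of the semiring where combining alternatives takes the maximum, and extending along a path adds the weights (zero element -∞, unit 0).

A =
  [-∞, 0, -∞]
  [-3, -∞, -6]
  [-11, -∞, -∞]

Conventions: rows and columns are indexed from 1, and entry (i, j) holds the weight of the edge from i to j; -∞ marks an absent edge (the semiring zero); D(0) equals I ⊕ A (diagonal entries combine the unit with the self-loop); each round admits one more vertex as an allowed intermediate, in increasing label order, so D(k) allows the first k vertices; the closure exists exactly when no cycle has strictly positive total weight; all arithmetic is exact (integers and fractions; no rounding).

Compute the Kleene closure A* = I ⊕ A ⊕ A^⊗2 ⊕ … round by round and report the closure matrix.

D(0):
  [0, 0, -∞]
  [-3, 0, -6]
  [-11, -∞, 0]
D(1):
  [0, 0, -∞]
  [-3, 0, -6]
  [-11, -11, 0]
D(2):
  [0, 0, -6]
  [-3, 0, -6]
  [-11, -11, 0]
D(3):
  [0, 0, -6]
  [-3, 0, -6]
  [-11, -11, 0]
Answer: A* = [[0, 0, -6], [-3, 0, -6], [-11, -11, 0]]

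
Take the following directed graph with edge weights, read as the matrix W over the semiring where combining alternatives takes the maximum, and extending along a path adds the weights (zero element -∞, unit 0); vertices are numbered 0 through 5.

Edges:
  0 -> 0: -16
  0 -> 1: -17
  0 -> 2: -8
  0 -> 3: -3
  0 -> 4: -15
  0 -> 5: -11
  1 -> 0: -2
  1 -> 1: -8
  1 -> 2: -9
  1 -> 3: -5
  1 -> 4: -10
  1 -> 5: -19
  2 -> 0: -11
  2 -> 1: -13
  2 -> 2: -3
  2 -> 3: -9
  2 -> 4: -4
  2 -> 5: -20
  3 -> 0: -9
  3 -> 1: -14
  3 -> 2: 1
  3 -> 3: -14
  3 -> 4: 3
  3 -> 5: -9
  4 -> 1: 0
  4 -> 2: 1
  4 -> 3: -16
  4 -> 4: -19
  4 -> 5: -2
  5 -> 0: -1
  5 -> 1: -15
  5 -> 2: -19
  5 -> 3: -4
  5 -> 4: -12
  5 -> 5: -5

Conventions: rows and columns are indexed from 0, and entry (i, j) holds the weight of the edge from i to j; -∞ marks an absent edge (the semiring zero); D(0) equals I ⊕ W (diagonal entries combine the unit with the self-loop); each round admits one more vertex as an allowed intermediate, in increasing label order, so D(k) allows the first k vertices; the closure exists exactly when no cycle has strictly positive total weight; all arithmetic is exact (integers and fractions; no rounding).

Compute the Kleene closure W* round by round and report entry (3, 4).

D(0):
  [0, -17, -8, -3, -15, -11]
  [-2, 0, -9, -5, -10, -19]
  [-11, -13, 0, -9, -4, -20]
  [-9, -14, 1, 0, 3, -9]
  [-∞, 0, 1, -16, 0, -2]
  [-1, -15, -19, -4, -12, 0]
D(1):
  [0, -17, -8, -3, -15, -11]
  [-2, 0, -9, -5, -10, -13]
  [-11, -13, 0, -9, -4, -20]
  [-9, -14, 1, 0, 3, -9]
  [-∞, 0, 1, -16, 0, -2]
  [-1, -15, -9, -4, -12, 0]
D(2):
  [0, -17, -8, -3, -15, -11]
  [-2, 0, -9, -5, -10, -13]
  [-11, -13, 0, -9, -4, -20]
  [-9, -14, 1, 0, 3, -9]
  [-2, 0, 1, -5, 0, -2]
  [-1, -15, -9, -4, -12, 0]
D(3):
  [0, -17, -8, -3, -12, -11]
  [-2, 0, -9, -5, -10, -13]
  [-11, -13, 0, -9, -4, -20]
  [-9, -12, 1, 0, 3, -9]
  [-2, 0, 1, -5, 0, -2]
  [-1, -15, -9, -4, -12, 0]
D(4):
  [0, -15, -2, -3, 0, -11]
  [-2, 0, -4, -5, -2, -13]
  [-11, -13, 0, -9, -4, -18]
  [-9, -12, 1, 0, 3, -9]
  [-2, 0, 1, -5, 0, -2]
  [-1, -15, -3, -4, -1, 0]
D(5):
  [0, 0, 1, -3, 0, -2]
  [-2, 0, -1, -5, -2, -4]
  [-6, -4, 0, -9, -4, -6]
  [1, 3, 4, 0, 3, 1]
  [-2, 0, 1, -5, 0, -2]
  [-1, -1, 0, -4, -1, 0]
D(6):
  [0, 0, 1, -3, 0, -2]
  [-2, 0, -1, -5, -2, -4]
  [-6, -4, 0, -9, -4, -6]
  [1, 3, 4, 0, 3, 1]
  [-2, 0, 1, -5, 0, -2]
  [-1, -1, 0, -4, -1, 0]
Answer: W*[3][4] = 3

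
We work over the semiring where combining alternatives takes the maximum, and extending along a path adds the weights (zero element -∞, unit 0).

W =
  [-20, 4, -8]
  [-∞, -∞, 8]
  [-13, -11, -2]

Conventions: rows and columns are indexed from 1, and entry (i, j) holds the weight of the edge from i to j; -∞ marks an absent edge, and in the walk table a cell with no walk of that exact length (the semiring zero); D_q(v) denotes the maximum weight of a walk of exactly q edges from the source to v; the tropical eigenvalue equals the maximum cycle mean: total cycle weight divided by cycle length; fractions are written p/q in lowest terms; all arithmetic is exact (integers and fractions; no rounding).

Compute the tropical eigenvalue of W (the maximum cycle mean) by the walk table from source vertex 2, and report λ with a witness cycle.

q=0: [-∞, 0, -∞]
q=1: [-∞, -∞, 8]
q=2: [-5, -3, 6]
q=3: [-7, -1, 5]
Optimal cycle mean attained by: cycle 1->2->3->1, total 4 + 8 + (-13), length 3.
Answer: λ = -1/3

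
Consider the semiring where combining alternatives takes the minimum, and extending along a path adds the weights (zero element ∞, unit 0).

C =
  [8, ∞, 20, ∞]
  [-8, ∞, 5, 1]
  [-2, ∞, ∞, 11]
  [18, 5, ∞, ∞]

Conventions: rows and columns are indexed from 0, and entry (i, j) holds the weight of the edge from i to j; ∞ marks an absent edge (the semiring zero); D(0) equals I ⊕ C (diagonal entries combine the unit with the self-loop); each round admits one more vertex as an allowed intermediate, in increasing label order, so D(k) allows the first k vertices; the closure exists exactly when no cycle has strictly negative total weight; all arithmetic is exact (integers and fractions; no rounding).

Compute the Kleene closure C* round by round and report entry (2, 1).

D(0):
  [0, ∞, 20, ∞]
  [-8, 0, 5, 1]
  [-2, ∞, 0, 11]
  [18, 5, ∞, 0]
D(1):
  [0, ∞, 20, ∞]
  [-8, 0, 5, 1]
  [-2, ∞, 0, 11]
  [18, 5, 38, 0]
D(2):
  [0, ∞, 20, ∞]
  [-8, 0, 5, 1]
  [-2, ∞, 0, 11]
  [-3, 5, 10, 0]
D(3):
  [0, ∞, 20, 31]
  [-8, 0, 5, 1]
  [-2, ∞, 0, 11]
  [-3, 5, 10, 0]
D(4):
  [0, 36, 20, 31]
  [-8, 0, 5, 1]
  [-2, 16, 0, 11]
  [-3, 5, 10, 0]
Answer: C*[2][1] = 16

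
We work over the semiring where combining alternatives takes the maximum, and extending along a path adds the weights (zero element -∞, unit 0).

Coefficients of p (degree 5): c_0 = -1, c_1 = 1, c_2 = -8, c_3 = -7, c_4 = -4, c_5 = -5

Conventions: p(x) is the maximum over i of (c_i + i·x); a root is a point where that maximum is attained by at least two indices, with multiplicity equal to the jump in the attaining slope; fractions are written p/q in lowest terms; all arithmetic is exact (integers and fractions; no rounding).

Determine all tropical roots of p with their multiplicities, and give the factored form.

hull edge (i=0, c=-1) to (i=1, c=1): slope 2, span 1
hull edge (i=1, c=1) to (i=5, c=-5): slope -3/2, span 4
Factored form: p(x) = -5 ⊗ (x ⊕ (-2)) ⊗ (x ⊕ 3/2) ⊗ (x ⊕ 3/2) ⊗ (x ⊕ 3/2) ⊗ (x ⊕ 3/2)
Answer: roots = -2 (mult 1), 3/2 (mult 4)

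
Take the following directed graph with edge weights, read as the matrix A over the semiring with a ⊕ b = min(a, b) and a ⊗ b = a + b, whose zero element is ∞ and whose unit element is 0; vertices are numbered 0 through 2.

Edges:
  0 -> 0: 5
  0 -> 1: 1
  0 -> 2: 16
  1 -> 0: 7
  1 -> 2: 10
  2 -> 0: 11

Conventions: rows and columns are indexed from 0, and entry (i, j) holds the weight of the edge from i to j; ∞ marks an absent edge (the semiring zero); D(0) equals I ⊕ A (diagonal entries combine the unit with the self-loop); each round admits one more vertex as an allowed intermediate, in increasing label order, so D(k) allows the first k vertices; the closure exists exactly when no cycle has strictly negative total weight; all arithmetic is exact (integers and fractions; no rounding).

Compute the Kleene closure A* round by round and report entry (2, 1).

D(0):
  [0, 1, 16]
  [7, 0, 10]
  [11, ∞, 0]
D(1):
  [0, 1, 16]
  [7, 0, 10]
  [11, 12, 0]
D(2):
  [0, 1, 11]
  [7, 0, 10]
  [11, 12, 0]
D(3):
  [0, 1, 11]
  [7, 0, 10]
  [11, 12, 0]
Answer: A*[2][1] = 12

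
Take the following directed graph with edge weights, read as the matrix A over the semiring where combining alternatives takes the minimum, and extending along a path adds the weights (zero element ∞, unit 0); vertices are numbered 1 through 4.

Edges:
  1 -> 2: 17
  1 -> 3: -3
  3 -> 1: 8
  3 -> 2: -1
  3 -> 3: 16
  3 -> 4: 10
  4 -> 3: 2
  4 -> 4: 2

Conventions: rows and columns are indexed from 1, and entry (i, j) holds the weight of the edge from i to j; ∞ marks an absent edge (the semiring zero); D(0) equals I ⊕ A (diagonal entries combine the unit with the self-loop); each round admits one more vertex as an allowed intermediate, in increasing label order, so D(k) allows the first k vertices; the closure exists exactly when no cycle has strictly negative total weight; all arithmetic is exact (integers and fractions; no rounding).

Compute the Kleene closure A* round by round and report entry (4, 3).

D(0):
  [0, 17, -3, ∞]
  [∞, 0, ∞, ∞]
  [8, -1, 0, 10]
  [∞, ∞, 2, 0]
D(1):
  [0, 17, -3, ∞]
  [∞, 0, ∞, ∞]
  [8, -1, 0, 10]
  [∞, ∞, 2, 0]
D(2):
  [0, 17, -3, ∞]
  [∞, 0, ∞, ∞]
  [8, -1, 0, 10]
  [∞, ∞, 2, 0]
D(3):
  [0, -4, -3, 7]
  [∞, 0, ∞, ∞]
  [8, -1, 0, 10]
  [10, 1, 2, 0]
D(4):
  [0, -4, -3, 7]
  [∞, 0, ∞, ∞]
  [8, -1, 0, 10]
  [10, 1, 2, 0]
Answer: A*[4][3] = 2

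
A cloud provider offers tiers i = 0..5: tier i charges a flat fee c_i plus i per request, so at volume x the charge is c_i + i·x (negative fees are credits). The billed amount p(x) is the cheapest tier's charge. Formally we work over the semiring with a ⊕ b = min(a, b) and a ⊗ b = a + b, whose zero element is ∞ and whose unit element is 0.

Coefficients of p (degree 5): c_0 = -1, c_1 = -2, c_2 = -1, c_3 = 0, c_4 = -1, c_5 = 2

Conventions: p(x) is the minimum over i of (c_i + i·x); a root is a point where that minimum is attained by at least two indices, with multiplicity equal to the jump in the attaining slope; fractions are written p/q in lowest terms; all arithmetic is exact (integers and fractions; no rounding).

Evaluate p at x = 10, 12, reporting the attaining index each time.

p(10) = min(-1+0·10=-1, -2+1·10=8, -1+2·10=19, 0+3·10=30, -1+4·10=39, 2+5·10=52) = -1 (attained by i=0)
p(12) = min(-1+0·12=-1, -2+1·12=10, -1+2·12=23, 0+3·12=36, -1+4·12=47, 2+5·12=62) = -1 (attained by i=0)
Answer: p(10) = -1; p(12) = -1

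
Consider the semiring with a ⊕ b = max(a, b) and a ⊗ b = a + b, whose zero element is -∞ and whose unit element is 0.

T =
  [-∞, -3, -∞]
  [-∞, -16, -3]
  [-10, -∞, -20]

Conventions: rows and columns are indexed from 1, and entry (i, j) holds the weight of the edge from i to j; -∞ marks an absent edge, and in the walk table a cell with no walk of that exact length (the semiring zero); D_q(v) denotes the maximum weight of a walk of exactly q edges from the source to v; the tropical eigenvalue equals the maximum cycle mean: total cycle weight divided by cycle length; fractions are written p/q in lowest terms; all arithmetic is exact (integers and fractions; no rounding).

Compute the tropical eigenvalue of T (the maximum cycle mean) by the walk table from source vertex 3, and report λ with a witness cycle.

q=0: [-∞, -∞, 0]
q=1: [-10, -∞, -20]
q=2: [-30, -13, -40]
q=3: [-50, -29, -16]
Optimal cycle mean attained by: cycle 1->2->3->1, total (-3) + (-3) + (-10), length 3.
Answer: λ = -16/3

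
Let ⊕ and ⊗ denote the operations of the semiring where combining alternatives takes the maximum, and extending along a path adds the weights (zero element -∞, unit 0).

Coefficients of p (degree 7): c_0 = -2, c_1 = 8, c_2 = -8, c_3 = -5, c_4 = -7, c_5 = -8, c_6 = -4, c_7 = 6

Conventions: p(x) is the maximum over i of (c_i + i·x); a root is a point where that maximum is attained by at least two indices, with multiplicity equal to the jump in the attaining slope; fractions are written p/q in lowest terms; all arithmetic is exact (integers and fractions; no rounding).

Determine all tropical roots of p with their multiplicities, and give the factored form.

hull edge (i=0, c=-2) to (i=1, c=8): slope 10, span 1
hull edge (i=1, c=8) to (i=7, c=6): slope -1/3, span 6
Factored form: p(x) = 6 ⊗ (x ⊕ (-10)) ⊗ (x ⊕ 1/3) ⊗ (x ⊕ 1/3) ⊗ (x ⊕ 1/3) ⊗ (x ⊕ 1/3) ⊗ (x ⊕ 1/3) ⊗ (x ⊕ 1/3)
Answer: roots = -10 (mult 1), 1/3 (mult 6)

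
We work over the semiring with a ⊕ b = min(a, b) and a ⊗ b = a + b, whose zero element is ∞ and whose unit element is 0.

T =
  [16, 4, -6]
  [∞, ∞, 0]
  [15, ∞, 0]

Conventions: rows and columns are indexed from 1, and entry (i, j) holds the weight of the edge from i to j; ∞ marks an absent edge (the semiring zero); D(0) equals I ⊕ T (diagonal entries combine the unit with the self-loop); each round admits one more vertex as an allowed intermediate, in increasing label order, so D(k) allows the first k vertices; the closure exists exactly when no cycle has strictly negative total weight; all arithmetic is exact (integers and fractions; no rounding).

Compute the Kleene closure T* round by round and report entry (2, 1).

D(0):
  [0, 4, -6]
  [∞, 0, 0]
  [15, ∞, 0]
D(1):
  [0, 4, -6]
  [∞, 0, 0]
  [15, 19, 0]
D(2):
  [0, 4, -6]
  [∞, 0, 0]
  [15, 19, 0]
D(3):
  [0, 4, -6]
  [15, 0, 0]
  [15, 19, 0]
Answer: T*[2][1] = 15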